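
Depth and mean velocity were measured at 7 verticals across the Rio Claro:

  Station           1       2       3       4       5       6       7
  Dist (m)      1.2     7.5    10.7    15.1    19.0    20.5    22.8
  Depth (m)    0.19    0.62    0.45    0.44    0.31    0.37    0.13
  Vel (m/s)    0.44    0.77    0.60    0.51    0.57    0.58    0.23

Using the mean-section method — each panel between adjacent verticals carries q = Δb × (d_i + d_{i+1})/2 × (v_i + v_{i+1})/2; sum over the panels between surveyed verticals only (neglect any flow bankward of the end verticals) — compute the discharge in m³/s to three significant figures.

5.12 m³/s

Panel 1-2: Δb = 6.3 m, d̄ = (0.19+0.62)/2 = 0.405, v̄ = (0.44+0.77)/2 = 0.605 → q = 6.3×0.405×0.605 = 1.544 m³/s
Panel 2-3: Δb = 3.2 m, d̄ = (0.62+0.45)/2 = 0.535, v̄ = (0.77+0.60)/2 = 0.685 → q = 3.2×0.535×0.685 = 1.173 m³/s
Panel 3-4: Δb = 4.4 m, d̄ = (0.45+0.44)/2 = 0.445, v̄ = (0.60+0.51)/2 = 0.555 → q = 4.4×0.445×0.555 = 1.087 m³/s
Panel 4-5: Δb = 3.9 m, d̄ = (0.44+0.31)/2 = 0.375, v̄ = (0.51+0.57)/2 = 0.54 → q = 3.9×0.375×0.54 = 0.7898 m³/s
Panel 5-6: Δb = 1.5 m, d̄ = (0.31+0.37)/2 = 0.34, v̄ = (0.57+0.58)/2 = 0.575 → q = 1.5×0.34×0.575 = 0.2933 m³/s
Panel 6-7: Δb = 2.3 m, d̄ = (0.37+0.13)/2 = 0.25, v̄ = (0.58+0.23)/2 = 0.405 → q = 2.3×0.25×0.405 = 0.2329 m³/s
Q = Σ q = 5.119 m³/s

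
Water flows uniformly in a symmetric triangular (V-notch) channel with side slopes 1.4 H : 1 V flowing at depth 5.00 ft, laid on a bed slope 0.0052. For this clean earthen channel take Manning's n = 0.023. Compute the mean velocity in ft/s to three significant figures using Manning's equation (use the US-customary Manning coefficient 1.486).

7.48 ft/s

A = z·y² = 1.4×5.00² = 35.00 ft²
P = 2y√(1+z²) = 2×5.00×√(1+1.4²) = 17.20 ft
R = A/P = 35.00/17.20 = 2.034 ft
Q = (1.486/n)·A·R^(2/3)·S^(1/2) = (1.486/0.023) × 35.00 × 2.034^(2/3) × 0.0052^(1/2) = 261.8 ft³/s
V = Q/A = 261.8/35.00 = 7.480 ft/s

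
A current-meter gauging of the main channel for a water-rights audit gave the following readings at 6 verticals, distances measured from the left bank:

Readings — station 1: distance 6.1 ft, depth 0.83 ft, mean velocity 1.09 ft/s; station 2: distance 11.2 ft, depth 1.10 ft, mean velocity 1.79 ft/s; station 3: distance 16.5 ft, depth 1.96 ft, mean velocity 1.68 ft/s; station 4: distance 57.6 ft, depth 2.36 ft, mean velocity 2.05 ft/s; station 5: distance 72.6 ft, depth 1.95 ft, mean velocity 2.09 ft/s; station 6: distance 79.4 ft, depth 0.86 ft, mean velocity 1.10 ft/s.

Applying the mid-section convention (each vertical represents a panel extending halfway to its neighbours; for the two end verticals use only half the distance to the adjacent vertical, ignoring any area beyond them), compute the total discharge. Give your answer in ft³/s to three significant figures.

w_1 = (11.2 − 6.1)/2 = 2.55 ft; q_1 = 1.09 × 0.83 × 2.55 = 2.307 ft³/s
w_2 = (16.5 − 6.1)/2 = 5.2 ft; q_2 = 1.79 × 1.10 × 5.2 = 10.24 ft³/s
w_3 = (57.6 − 11.2)/2 = 23.2 ft; q_3 = 1.68 × 1.96 × 23.2 = 76.39 ft³/s
w_4 = (72.6 − 16.5)/2 = 28.05 ft; q_4 = 2.05 × 2.36 × 28.05 = 135.7 ft³/s
w_5 = (79.4 − 57.6)/2 = 10.9 ft; q_5 = 2.09 × 1.95 × 10.9 = 44.42 ft³/s
w_6 = (79.4 − 72.6)/2 = 3.4 ft; q_6 = 1.10 × 0.86 × 3.4 = 3.216 ft³/s
Q = Σ qᵢ = 272.3 ft³/s

272 ft³/s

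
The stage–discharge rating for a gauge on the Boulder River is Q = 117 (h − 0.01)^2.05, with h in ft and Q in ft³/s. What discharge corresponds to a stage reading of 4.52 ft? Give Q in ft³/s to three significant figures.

2570 ft³/s

Q = 117 × (4.52 − 0.01)^2.05 = 117 × 4.51^2.05 = 2566 ft³/s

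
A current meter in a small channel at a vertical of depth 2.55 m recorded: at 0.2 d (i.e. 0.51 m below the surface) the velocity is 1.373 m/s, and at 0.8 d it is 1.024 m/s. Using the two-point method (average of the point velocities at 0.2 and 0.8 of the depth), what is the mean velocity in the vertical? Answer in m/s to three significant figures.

1.20 m/s

v̄ = (1.373 + 1.024) / 2 = 1.199 m/s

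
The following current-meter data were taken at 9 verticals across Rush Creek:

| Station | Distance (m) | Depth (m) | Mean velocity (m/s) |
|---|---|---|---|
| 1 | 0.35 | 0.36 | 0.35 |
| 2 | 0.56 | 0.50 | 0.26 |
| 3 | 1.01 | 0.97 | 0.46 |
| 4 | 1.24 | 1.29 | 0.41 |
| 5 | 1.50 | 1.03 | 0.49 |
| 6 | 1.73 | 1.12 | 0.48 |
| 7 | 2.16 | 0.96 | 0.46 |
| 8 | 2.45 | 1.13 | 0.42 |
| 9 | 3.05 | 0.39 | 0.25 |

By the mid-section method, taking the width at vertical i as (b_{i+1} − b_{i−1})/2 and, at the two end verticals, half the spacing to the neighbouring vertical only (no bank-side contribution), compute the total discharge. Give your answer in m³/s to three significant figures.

w_1 = (0.56 − 0.35)/2 = 0.105 m; q_1 = 0.35 × 0.36 × 0.105 = 0.01323 m³/s
w_2 = (1.01 − 0.35)/2 = 0.33 m; q_2 = 0.26 × 0.50 × 0.33 = 0.04290 m³/s
w_3 = (1.24 − 0.56)/2 = 0.34 m; q_3 = 0.46 × 0.97 × 0.34 = 0.1517 m³/s
w_4 = (1.50 − 1.01)/2 = 0.245 m; q_4 = 0.41 × 1.29 × 0.245 = 0.1296 m³/s
w_5 = (1.73 − 1.24)/2 = 0.245 m; q_5 = 0.49 × 1.03 × 0.245 = 0.1237 m³/s
w_6 = (2.16 − 1.50)/2 = 0.33 m; q_6 = 0.48 × 1.12 × 0.33 = 0.1774 m³/s
w_7 = (2.45 − 1.73)/2 = 0.36 m; q_7 = 0.46 × 0.96 × 0.36 = 0.1590 m³/s
w_8 = (3.05 − 2.16)/2 = 0.445 m; q_8 = 0.42 × 1.13 × 0.445 = 0.2112 m³/s
w_9 = (3.05 − 2.45)/2 = 0.3 m; q_9 = 0.25 × 0.39 × 0.3 = 0.02925 m³/s
Q = Σ qᵢ = 1.038 m³/s

1.04 m³/s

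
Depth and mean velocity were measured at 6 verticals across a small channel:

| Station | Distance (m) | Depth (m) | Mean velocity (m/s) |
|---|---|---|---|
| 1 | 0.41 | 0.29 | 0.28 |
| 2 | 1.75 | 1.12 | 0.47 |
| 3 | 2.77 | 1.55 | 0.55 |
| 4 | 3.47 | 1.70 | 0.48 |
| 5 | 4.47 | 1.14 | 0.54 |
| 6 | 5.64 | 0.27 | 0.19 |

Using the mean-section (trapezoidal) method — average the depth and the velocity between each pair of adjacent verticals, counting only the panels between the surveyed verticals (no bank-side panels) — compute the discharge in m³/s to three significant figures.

Panel 1-2: Δb = 1.34 m, d̄ = (0.29+1.12)/2 = 0.705, v̄ = (0.28+0.47)/2 = 0.375 → q = 1.34×0.705×0.375 = 0.3543 m³/s
Panel 2-3: Δb = 1.02 m, d̄ = (1.12+1.55)/2 = 1.335, v̄ = (0.47+0.55)/2 = 0.51 → q = 1.02×1.335×0.51 = 0.6945 m³/s
Panel 3-4: Δb = 0.7 m, d̄ = (1.55+1.70)/2 = 1.625, v̄ = (0.55+0.48)/2 = 0.515 → q = 0.7×1.625×0.515 = 0.5858 m³/s
Panel 4-5: Δb = 1 m, d̄ = (1.70+1.14)/2 = 1.42, v̄ = (0.48+0.54)/2 = 0.51 → q = 1×1.42×0.51 = 0.7242 m³/s
Panel 5-6: Δb = 1.17 m, d̄ = (1.14+0.27)/2 = 0.705, v̄ = (0.54+0.19)/2 = 0.365 → q = 1.17×0.705×0.365 = 0.3011 m³/s
Q = Σ q = 2.660 m³/s

2.66 m³/s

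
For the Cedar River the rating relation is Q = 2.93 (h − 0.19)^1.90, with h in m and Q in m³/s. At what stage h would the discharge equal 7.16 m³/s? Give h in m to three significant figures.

h − h₀ = (Q/C)^(1/b) = (7.16/2.93)^(1/1.90) = 1.600 m
h = 0.19 + 1.600 = 1.790 m

1.79 m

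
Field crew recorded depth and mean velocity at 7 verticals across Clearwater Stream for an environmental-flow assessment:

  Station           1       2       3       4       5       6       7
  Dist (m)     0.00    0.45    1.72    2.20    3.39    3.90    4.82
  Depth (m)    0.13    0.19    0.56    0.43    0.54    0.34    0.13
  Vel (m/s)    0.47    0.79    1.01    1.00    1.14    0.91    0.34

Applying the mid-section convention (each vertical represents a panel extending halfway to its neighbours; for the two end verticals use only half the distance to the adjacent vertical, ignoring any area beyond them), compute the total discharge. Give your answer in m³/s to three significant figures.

1.76 m³/s

w_1 = (0.45 − 0.00)/2 = 0.225 m; q_1 = 0.47 × 0.13 × 0.225 = 0.01375 m³/s
w_2 = (1.72 − 0.00)/2 = 0.86 m; q_2 = 0.79 × 0.19 × 0.86 = 0.1291 m³/s
w_3 = (2.20 − 0.45)/2 = 0.875 m; q_3 = 1.01 × 0.56 × 0.875 = 0.4949 m³/s
w_4 = (3.39 − 1.72)/2 = 0.835 m; q_4 = 1.00 × 0.43 × 0.835 = 0.3591 m³/s
w_5 = (3.90 − 2.20)/2 = 0.85 m; q_5 = 1.14 × 0.54 × 0.85 = 0.5233 m³/s
w_6 = (4.82 − 3.39)/2 = 0.715 m; q_6 = 0.91 × 0.34 × 0.715 = 0.2212 m³/s
w_7 = (4.82 − 3.90)/2 = 0.46 m; q_7 = 0.34 × 0.13 × 0.46 = 0.02033 m³/s
Q = Σ qᵢ = 1.762 m³/s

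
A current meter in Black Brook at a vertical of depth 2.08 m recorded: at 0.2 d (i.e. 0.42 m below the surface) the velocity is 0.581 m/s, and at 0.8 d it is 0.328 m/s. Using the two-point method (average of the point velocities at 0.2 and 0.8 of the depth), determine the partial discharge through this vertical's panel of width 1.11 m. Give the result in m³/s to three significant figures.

v̄ = (0.581 + 0.328) / 2 = 0.4545 m/s
q = v̄ × d × w = 0.4545 × 2.08 × 1.11 = 1.049 m³/s

1.05 m³/s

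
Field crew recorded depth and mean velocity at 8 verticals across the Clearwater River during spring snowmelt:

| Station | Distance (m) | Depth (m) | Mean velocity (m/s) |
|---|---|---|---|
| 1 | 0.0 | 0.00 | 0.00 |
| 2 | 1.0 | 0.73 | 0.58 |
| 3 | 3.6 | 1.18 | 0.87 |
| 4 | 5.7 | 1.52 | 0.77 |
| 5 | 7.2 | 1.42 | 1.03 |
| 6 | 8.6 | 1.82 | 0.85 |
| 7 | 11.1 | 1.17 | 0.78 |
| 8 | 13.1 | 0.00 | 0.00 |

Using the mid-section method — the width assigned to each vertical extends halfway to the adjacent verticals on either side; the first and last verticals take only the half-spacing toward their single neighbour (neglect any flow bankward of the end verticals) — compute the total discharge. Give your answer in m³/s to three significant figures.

w_2 = (3.6 − 0.0)/2 = 1.8 m; q_2 = 0.58 × 0.73 × 1.8 = 0.7621 m³/s
w_3 = (5.7 − 1.0)/2 = 2.35 m; q_3 = 0.87 × 1.18 × 2.35 = 2.413 m³/s
w_4 = (7.2 − 3.6)/2 = 1.8 m; q_4 = 0.77 × 1.52 × 1.8 = 2.107 m³/s
w_5 = (8.6 − 5.7)/2 = 1.45 m; q_5 = 1.03 × 1.42 × 1.45 = 2.121 m³/s
w_6 = (11.1 − 7.2)/2 = 1.95 m; q_6 = 0.85 × 1.82 × 1.95 = 3.017 m³/s
w_7 = (13.1 − 8.6)/2 = 2.25 m; q_7 = 0.78 × 1.17 × 2.25 = 2.053 m³/s
Stations 1, 8 contribute zero (depth or velocity is 0).
Q = Σ qᵢ = 12.47 m³/s

12.5 m³/s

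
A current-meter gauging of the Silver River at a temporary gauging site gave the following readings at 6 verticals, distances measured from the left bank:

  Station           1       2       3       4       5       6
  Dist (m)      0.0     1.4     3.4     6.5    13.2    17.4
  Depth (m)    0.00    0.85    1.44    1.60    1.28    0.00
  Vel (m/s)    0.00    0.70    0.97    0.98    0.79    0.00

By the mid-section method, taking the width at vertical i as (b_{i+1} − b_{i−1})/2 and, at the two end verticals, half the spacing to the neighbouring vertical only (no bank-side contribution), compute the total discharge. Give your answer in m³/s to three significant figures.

17.8 m³/s

w_2 = (3.4 − 0.0)/2 = 1.7 m; q_2 = 0.70 × 0.85 × 1.7 = 1.012 m³/s
w_3 = (6.5 − 1.4)/2 = 2.55 m; q_3 = 0.97 × 1.44 × 2.55 = 3.562 m³/s
w_4 = (13.2 − 3.4)/2 = 4.9 m; q_4 = 0.98 × 1.60 × 4.9 = 7.683 m³/s
w_5 = (17.4 − 6.5)/2 = 5.45 m; q_5 = 0.79 × 1.28 × 5.45 = 5.511 m³/s
Stations 1, 6 contribute zero (depth or velocity is 0).
Q = Σ qᵢ = 17.77 m³/s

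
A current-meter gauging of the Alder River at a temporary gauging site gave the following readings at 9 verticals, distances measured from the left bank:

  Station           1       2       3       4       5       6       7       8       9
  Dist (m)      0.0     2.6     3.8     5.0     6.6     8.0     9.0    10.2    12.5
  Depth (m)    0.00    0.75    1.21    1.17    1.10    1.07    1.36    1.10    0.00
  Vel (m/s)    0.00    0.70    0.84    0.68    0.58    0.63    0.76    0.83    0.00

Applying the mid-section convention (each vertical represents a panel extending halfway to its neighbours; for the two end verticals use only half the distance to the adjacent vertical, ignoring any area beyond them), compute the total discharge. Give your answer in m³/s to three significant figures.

w_2 = (3.8 − 0.0)/2 = 1.9 m; q_2 = 0.70 × 0.75 × 1.9 = 0.9975 m³/s
w_3 = (5.0 − 2.6)/2 = 1.2 m; q_3 = 0.84 × 1.21 × 1.2 = 1.220 m³/s
w_4 = (6.6 − 3.8)/2 = 1.4 m; q_4 = 0.68 × 1.17 × 1.4 = 1.114 m³/s
w_5 = (8.0 − 5.0)/2 = 1.5 m; q_5 = 0.58 × 1.10 × 1.5 = 0.9570 m³/s
w_6 = (9.0 − 6.6)/2 = 1.2 m; q_6 = 0.63 × 1.07 × 1.2 = 0.8089 m³/s
w_7 = (10.2 − 8.0)/2 = 1.1 m; q_7 = 0.76 × 1.36 × 1.1 = 1.137 m³/s
w_8 = (12.5 − 9.0)/2 = 1.75 m; q_8 = 0.83 × 1.10 × 1.75 = 1.598 m³/s
Stations 1, 9 contribute zero (depth or velocity is 0).
Q = Σ qᵢ = 7.832 m³/s

7.83 m³/s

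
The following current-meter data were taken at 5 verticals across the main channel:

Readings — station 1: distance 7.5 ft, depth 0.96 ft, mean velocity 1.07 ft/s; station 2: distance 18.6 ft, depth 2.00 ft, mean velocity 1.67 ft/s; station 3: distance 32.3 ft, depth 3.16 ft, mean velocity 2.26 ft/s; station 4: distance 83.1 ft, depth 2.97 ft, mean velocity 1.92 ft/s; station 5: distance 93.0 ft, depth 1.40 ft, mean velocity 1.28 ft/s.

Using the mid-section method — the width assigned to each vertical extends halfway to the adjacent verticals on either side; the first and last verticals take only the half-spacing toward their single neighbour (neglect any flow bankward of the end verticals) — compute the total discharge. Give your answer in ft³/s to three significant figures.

w_1 = (18.6 − 7.5)/2 = 5.55 ft; q_1 = 1.07 × 0.96 × 5.55 = 5.701 ft³/s
w_2 = (32.3 − 7.5)/2 = 12.4 ft; q_2 = 1.67 × 2.00 × 12.4 = 41.42 ft³/s
w_3 = (83.1 − 18.6)/2 = 32.25 ft; q_3 = 2.26 × 3.16 × 32.25 = 230.3 ft³/s
w_4 = (93.0 − 32.3)/2 = 30.35 ft; q_4 = 1.92 × 2.97 × 30.35 = 173.1 ft³/s
w_5 = (93.0 − 83.1)/2 = 4.95 ft; q_5 = 1.28 × 1.40 × 4.95 = 8.870 ft³/s
Q = Σ qᵢ = 459.4 ft³/s

459 ft³/s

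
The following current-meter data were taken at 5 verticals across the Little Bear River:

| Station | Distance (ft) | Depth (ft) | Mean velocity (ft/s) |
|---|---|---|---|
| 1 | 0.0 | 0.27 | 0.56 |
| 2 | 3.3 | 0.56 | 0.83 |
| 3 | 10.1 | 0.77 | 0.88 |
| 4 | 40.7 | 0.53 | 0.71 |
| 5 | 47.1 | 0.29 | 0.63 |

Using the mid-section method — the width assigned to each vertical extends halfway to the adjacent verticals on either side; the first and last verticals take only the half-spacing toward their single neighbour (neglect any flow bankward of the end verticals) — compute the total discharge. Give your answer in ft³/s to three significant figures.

w_1 = (3.3 − 0.0)/2 = 1.65 ft; q_1 = 0.56 × 0.27 × 1.65 = 0.2495 ft³/s
w_2 = (10.1 − 0.0)/2 = 5.05 ft; q_2 = 0.83 × 0.56 × 5.05 = 2.347 ft³/s
w_3 = (40.7 − 3.3)/2 = 18.7 ft; q_3 = 0.88 × 0.77 × 18.7 = 12.67 ft³/s
w_4 = (47.1 − 10.1)/2 = 18.5 ft; q_4 = 0.71 × 0.53 × 18.5 = 6.962 ft³/s
w_5 = (47.1 − 40.7)/2 = 3.2 ft; q_5 = 0.63 × 0.29 × 3.2 = 0.5846 ft³/s
Q = Σ qᵢ = 22.81 ft³/s

22.8 ft³/s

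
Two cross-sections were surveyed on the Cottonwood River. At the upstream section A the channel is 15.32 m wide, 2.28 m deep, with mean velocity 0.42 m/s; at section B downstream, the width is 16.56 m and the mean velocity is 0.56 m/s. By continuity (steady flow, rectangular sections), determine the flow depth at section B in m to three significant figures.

Q = A₁V₁ = (15.32×2.28) × 0.42 = 14.67 m³/s
d₂ = Q/(b₂ V₂) = 14.67/(16.56×0.56) = 1.582 m

1.58 m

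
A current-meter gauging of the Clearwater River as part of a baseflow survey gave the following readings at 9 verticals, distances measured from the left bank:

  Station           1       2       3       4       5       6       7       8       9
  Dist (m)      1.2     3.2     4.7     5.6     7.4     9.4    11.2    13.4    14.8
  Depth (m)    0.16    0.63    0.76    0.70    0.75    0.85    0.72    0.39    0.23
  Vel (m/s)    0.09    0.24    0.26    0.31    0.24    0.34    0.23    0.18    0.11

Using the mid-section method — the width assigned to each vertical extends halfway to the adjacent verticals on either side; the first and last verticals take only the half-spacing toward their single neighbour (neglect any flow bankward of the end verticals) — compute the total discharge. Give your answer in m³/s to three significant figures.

2.18 m³/s

w_1 = (3.2 − 1.2)/2 = 1 m; q_1 = 0.09 × 0.16 × 1 = 0.01440 m³/s
w_2 = (4.7 − 1.2)/2 = 1.75 m; q_2 = 0.24 × 0.63 × 1.75 = 0.2646 m³/s
w_3 = (5.6 − 3.2)/2 = 1.2 m; q_3 = 0.26 × 0.76 × 1.2 = 0.2371 m³/s
w_4 = (7.4 − 4.7)/2 = 1.35 m; q_4 = 0.31 × 0.70 × 1.35 = 0.2930 m³/s
w_5 = (9.4 − 5.6)/2 = 1.9 m; q_5 = 0.24 × 0.75 × 1.9 = 0.3420 m³/s
w_6 = (11.2 − 7.4)/2 = 1.9 m; q_6 = 0.34 × 0.85 × 1.9 = 0.5491 m³/s
w_7 = (13.4 − 9.4)/2 = 2 m; q_7 = 0.23 × 0.72 × 2 = 0.3312 m³/s
w_8 = (14.8 − 11.2)/2 = 1.8 m; q_8 = 0.18 × 0.39 × 1.8 = 0.1264 m³/s
w_9 = (14.8 − 13.4)/2 = 0.7 m; q_9 = 0.11 × 0.23 × 0.7 = 0.01771 m³/s
Q = Σ qᵢ = 2.175 m³/s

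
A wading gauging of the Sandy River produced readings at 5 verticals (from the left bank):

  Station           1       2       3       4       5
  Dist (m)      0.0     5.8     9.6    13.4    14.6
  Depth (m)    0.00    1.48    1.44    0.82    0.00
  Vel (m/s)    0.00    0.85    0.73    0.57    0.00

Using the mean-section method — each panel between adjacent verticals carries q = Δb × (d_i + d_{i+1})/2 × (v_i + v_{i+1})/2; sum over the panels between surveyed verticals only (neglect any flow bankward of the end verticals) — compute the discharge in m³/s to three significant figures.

9.14 m³/s

Panel 1-2: Δb = 5.8 m, d̄ = (0.00+1.48)/2 = 0.74, v̄ = (0.00+0.85)/2 = 0.425 → q = 5.8×0.74×0.425 = 1.824 m³/s
Panel 2-3: Δb = 3.8 m, d̄ = (1.48+1.44)/2 = 1.46, v̄ = (0.85+0.73)/2 = 0.79 → q = 3.8×1.46×0.79 = 4.383 m³/s
Panel 3-4: Δb = 3.8 m, d̄ = (1.44+0.82)/2 = 1.13, v̄ = (0.73+0.57)/2 = 0.65 → q = 3.8×1.13×0.65 = 2.791 m³/s
Panel 4-5: Δb = 1.2 m, d̄ = (0.82+0.00)/2 = 0.41, v̄ = (0.57+0.00)/2 = 0.285 → q = 1.2×0.41×0.285 = 0.1402 m³/s
Q = Σ q = 9.138 m³/s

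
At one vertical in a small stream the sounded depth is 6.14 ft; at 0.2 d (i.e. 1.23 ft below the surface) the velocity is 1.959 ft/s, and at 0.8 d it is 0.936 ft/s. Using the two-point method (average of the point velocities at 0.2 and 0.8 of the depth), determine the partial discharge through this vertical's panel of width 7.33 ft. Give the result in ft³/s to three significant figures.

v̄ = (1.959 + 0.936) / 2 = 1.448 ft/s
q = v̄ × d × w = 1.448 × 6.14 × 7.33 = 65.15 ft³/s

65.1 ft³/s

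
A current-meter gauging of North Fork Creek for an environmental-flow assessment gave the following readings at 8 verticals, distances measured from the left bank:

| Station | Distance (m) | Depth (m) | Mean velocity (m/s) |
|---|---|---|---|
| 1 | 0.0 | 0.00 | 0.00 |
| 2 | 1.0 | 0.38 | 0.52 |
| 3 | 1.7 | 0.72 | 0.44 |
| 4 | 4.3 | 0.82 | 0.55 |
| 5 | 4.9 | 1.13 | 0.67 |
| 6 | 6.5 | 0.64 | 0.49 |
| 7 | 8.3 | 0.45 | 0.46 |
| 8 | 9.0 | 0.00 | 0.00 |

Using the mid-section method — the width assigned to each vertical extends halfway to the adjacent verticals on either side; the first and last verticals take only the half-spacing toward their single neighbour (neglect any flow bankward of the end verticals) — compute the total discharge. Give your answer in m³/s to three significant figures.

w_2 = (1.7 − 0.0)/2 = 0.85 m; q_2 = 0.52 × 0.38 × 0.85 = 0.1680 m³/s
w_3 = (4.3 − 1.0)/2 = 1.65 m; q_3 = 0.44 × 0.72 × 1.65 = 0.5227 m³/s
w_4 = (4.9 − 1.7)/2 = 1.6 m; q_4 = 0.55 × 0.82 × 1.6 = 0.7216 m³/s
w_5 = (6.5 − 4.3)/2 = 1.1 m; q_5 = 0.67 × 1.13 × 1.1 = 0.8328 m³/s
w_6 = (8.3 − 4.9)/2 = 1.7 m; q_6 = 0.49 × 0.64 × 1.7 = 0.5331 m³/s
w_7 = (9.0 − 6.5)/2 = 1.25 m; q_7 = 0.46 × 0.45 × 1.25 = 0.2588 m³/s
Stations 1, 8 contribute zero (depth or velocity is 0).
Q = Σ qᵢ = 3.037 m³/s

3.04 m³/s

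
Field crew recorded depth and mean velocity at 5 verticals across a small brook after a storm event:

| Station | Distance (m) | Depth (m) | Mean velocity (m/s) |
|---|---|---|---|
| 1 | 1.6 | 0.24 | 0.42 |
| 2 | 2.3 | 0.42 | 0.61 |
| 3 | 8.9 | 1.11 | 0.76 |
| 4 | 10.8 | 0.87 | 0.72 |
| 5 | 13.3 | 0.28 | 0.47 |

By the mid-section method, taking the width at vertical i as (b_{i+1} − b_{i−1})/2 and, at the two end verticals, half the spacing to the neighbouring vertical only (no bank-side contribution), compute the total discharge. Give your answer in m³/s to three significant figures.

w_1 = (2.3 − 1.6)/2 = 0.35 m; q_1 = 0.42 × 0.24 × 0.35 = 0.03528 m³/s
w_2 = (8.9 − 1.6)/2 = 3.65 m; q_2 = 0.61 × 0.42 × 3.65 = 0.9351 m³/s
w_3 = (10.8 − 2.3)/2 = 4.25 m; q_3 = 0.76 × 1.11 × 4.25 = 3.585 m³/s
w_4 = (13.3 − 8.9)/2 = 2.2 m; q_4 = 0.72 × 0.87 × 2.2 = 1.378 m³/s
w_5 = (13.3 − 10.8)/2 = 1.25 m; q_5 = 0.47 × 0.28 × 1.25 = 0.1645 m³/s
Q = Σ qᵢ = 6.098 m³/s

6.10 m³/s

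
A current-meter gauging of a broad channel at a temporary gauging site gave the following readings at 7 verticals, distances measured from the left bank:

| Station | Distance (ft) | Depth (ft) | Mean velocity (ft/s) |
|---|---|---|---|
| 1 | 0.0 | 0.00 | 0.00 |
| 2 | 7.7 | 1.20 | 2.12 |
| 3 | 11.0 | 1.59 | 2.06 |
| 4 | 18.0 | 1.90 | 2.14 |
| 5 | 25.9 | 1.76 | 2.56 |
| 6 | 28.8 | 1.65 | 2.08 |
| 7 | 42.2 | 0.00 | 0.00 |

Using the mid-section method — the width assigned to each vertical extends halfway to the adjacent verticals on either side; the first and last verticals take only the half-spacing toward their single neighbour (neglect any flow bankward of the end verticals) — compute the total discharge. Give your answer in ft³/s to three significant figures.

113 ft³/s

w_2 = (11.0 − 0.0)/2 = 5.5 ft; q_2 = 2.12 × 1.20 × 5.5 = 13.99 ft³/s
w_3 = (18.0 − 7.7)/2 = 5.15 ft; q_3 = 2.06 × 1.59 × 5.15 = 16.87 ft³/s
w_4 = (25.9 − 11.0)/2 = 7.45 ft; q_4 = 2.14 × 1.90 × 7.45 = 30.29 ft³/s
w_5 = (28.8 − 18.0)/2 = 5.4 ft; q_5 = 2.56 × 1.76 × 5.4 = 24.33 ft³/s
w_6 = (42.2 − 25.9)/2 = 8.15 ft; q_6 = 2.08 × 1.65 × 8.15 = 27.97 ft³/s
Stations 1, 7 contribute zero (depth or velocity is 0).
Q = Σ qᵢ = 113.5 ft³/s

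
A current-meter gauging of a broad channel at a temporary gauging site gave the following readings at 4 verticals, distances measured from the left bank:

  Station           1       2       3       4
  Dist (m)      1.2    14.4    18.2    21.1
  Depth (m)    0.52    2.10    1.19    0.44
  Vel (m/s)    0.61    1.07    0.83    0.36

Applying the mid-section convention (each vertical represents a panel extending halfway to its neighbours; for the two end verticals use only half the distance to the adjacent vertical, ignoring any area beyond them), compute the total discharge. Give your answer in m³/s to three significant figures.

24.7 m³/s

w_1 = (14.4 − 1.2)/2 = 6.6 m; q_1 = 0.61 × 0.52 × 6.6 = 2.094 m³/s
w_2 = (18.2 − 1.2)/2 = 8.5 m; q_2 = 1.07 × 2.10 × 8.5 = 19.10 m³/s
w_3 = (21.1 − 14.4)/2 = 3.35 m; q_3 = 0.83 × 1.19 × 3.35 = 3.309 m³/s
w_4 = (21.1 − 18.2)/2 = 1.45 m; q_4 = 0.36 × 0.44 × 1.45 = 0.2297 m³/s
Q = Σ qᵢ = 24.73 m³/s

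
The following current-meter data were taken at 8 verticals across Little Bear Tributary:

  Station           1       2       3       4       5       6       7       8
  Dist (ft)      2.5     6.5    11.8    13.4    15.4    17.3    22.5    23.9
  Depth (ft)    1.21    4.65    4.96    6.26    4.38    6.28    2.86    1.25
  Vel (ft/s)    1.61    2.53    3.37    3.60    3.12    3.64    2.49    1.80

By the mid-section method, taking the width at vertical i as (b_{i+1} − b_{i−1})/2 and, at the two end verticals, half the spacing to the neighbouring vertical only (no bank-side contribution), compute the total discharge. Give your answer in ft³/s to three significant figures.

290 ft³/s

w_1 = (6.5 − 2.5)/2 = 2 ft; q_1 = 1.61 × 1.21 × 2 = 3.896 ft³/s
w_2 = (11.8 − 2.5)/2 = 4.65 ft; q_2 = 2.53 × 4.65 × 4.65 = 54.70 ft³/s
w_3 = (13.4 − 6.5)/2 = 3.45 ft; q_3 = 3.37 × 4.96 × 3.45 = 57.67 ft³/s
w_4 = (15.4 − 11.8)/2 = 1.8 ft; q_4 = 3.60 × 6.26 × 1.8 = 40.56 ft³/s
w_5 = (17.3 − 13.4)/2 = 1.95 ft; q_5 = 3.12 × 4.38 × 1.95 = 26.65 ft³/s
w_6 = (22.5 − 15.4)/2 = 3.55 ft; q_6 = 3.64 × 6.28 × 3.55 = 81.15 ft³/s
w_7 = (23.9 − 17.3)/2 = 3.3 ft; q_7 = 2.49 × 2.86 × 3.3 = 23.50 ft³/s
w_8 = (23.9 − 22.5)/2 = 0.7 ft; q_8 = 1.80 × 1.25 × 0.7 = 1.575 ft³/s
Q = Σ qᵢ = 289.7 ft³/s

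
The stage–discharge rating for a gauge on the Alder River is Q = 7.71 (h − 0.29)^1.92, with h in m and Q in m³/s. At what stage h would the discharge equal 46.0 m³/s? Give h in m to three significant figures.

2.83 m

h − h₀ = (Q/C)^(1/b) = (46.0/7.71)^(1/1.92) = 2.535 m
h = 0.29 + 2.535 = 2.825 m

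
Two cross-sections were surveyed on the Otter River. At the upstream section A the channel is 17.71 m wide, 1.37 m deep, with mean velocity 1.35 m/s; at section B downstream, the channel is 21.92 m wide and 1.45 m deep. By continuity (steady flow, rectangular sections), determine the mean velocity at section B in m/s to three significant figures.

Q = A₁V₁ = (17.71×1.37) × 1.35 = 32.75 m³/s
A₂ = 21.92 × 1.45 = 31.78 m²
V₂ = Q/A₂ = 32.75/31.78 = 1.031 m/s

1.03 m/s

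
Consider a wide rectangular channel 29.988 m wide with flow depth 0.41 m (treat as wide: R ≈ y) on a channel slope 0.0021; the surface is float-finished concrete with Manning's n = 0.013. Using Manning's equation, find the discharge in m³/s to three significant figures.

23.9 m³/s

A = b·y = 29.988 × 0.41 = 12.30 m²
Wide channel: R ≈ y = 0.41 m
Q = (1/n)·A·R^(2/3)·S^(1/2) = (1/0.013) × 12.30 × 0.4100^(2/3) × 0.0021^(1/2) = 23.92 m³/s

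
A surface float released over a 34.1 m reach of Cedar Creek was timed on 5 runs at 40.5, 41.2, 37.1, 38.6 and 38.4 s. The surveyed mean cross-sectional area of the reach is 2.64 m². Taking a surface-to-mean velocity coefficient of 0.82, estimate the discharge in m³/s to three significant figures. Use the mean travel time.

t̄ = (40.5 + 41.2 + 37.1 + 38.6 + 38.4) / 5 = 39.16 s
v_surface = L / t̄ = 34.1 / 39.16 = 0.8708 m/s
v_mean = 0.82 × 0.8708 = 0.7140 m/s
Q = A × v_mean = 2.64 × 0.7140 = 1.885 m³/s

1.89 m³/s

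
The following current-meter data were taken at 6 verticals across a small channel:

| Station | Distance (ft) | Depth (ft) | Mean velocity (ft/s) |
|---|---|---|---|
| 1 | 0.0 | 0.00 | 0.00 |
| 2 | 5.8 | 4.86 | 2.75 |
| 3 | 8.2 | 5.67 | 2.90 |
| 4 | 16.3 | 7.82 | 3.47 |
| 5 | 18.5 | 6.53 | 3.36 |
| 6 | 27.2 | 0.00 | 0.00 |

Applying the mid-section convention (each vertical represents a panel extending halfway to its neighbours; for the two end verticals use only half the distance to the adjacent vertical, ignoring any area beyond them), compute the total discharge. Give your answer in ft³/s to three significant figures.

w_2 = (8.2 − 0.0)/2 = 4.1 ft; q_2 = 2.75 × 4.86 × 4.1 = 54.80 ft³/s
w_3 = (16.3 − 5.8)/2 = 5.25 ft; q_3 = 2.90 × 5.67 × 5.25 = 86.33 ft³/s
w_4 = (18.5 − 8.2)/2 = 5.15 ft; q_4 = 3.47 × 7.82 × 5.15 = 139.7 ft³/s
w_5 = (27.2 − 16.3)/2 = 5.45 ft; q_5 = 3.36 × 6.53 × 5.45 = 119.6 ft³/s
Stations 1, 6 contribute zero (depth or velocity is 0).
Q = Σ qᵢ = 400.4 ft³/s

400 ft³/s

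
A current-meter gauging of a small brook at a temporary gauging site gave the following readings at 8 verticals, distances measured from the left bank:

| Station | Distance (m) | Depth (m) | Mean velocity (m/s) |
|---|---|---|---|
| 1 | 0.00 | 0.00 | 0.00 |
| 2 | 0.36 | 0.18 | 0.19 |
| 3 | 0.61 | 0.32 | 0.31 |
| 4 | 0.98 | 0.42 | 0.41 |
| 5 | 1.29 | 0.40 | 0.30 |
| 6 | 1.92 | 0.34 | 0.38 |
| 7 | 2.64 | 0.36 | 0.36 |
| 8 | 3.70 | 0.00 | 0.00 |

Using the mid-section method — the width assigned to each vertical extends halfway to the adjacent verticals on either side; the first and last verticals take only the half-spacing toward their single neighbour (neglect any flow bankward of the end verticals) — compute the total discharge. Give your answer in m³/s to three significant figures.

0.359 m³/s

w_2 = (0.61 − 0.00)/2 = 0.305 m; q_2 = 0.19 × 0.18 × 0.305 = 0.01043 m³/s
w_3 = (0.98 − 0.36)/2 = 0.31 m; q_3 = 0.31 × 0.32 × 0.31 = 0.03075 m³/s
w_4 = (1.29 − 0.61)/2 = 0.34 m; q_4 = 0.41 × 0.42 × 0.34 = 0.05855 m³/s
w_5 = (1.92 − 0.98)/2 = 0.47 m; q_5 = 0.30 × 0.40 × 0.47 = 0.05640 m³/s
w_6 = (2.64 − 1.29)/2 = 0.675 m; q_6 = 0.38 × 0.34 × 0.675 = 0.08721 m³/s
w_7 = (3.70 − 1.92)/2 = 0.89 m; q_7 = 0.36 × 0.36 × 0.89 = 0.1153 m³/s
Stations 1, 8 contribute zero (depth or velocity is 0).
Q = Σ qᵢ = 0.3587 m³/s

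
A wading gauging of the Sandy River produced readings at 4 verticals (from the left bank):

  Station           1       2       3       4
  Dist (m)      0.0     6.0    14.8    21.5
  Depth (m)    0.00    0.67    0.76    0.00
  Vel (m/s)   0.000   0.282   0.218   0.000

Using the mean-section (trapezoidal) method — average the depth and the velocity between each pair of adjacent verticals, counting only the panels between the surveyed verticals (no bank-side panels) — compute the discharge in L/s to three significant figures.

Panel 1-2: Δb = 6 m, d̄ = (0.00+0.67)/2 = 0.335, v̄ = (0.000+0.282)/2 = 0.141 → q = 6×0.335×0.141 = 0.2834 m³/s
Panel 2-3: Δb = 8.8 m, d̄ = (0.67+0.76)/2 = 0.715, v̄ = (0.282+0.218)/2 = 0.25 → q = 8.8×0.715×0.25 = 1.573 m³/s
Panel 3-4: Δb = 6.7 m, d̄ = (0.76+0.00)/2 = 0.38, v̄ = (0.218+0.000)/2 = 0.109 → q = 6.7×0.38×0.109 = 0.2775 m³/s
Q = Σ q = 2.134 m³/s
= 2.134 × 1000 = 2134 L/s

2130 L/s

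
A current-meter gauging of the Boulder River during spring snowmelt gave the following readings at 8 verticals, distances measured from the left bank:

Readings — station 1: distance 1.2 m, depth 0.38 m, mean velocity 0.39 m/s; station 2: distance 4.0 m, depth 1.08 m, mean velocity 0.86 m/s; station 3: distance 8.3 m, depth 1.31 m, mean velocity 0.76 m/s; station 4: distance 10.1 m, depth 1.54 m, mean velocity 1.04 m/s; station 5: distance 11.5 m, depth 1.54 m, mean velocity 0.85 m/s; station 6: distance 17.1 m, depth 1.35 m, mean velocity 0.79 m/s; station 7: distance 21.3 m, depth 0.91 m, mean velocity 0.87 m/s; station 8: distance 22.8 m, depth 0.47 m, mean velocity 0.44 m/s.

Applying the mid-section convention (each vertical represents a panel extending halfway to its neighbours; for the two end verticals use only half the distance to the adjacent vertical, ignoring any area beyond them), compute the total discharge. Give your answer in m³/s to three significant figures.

w_1 = (4.0 − 1.2)/2 = 1.4 m; q_1 = 0.39 × 0.38 × 1.4 = 0.2075 m³/s
w_2 = (8.3 − 1.2)/2 = 3.55 m; q_2 = 0.86 × 1.08 × 3.55 = 3.297 m³/s
w_3 = (10.1 − 4.0)/2 = 3.05 m; q_3 = 0.76 × 1.31 × 3.05 = 3.037 m³/s
w_4 = (11.5 − 8.3)/2 = 1.6 m; q_4 = 1.04 × 1.54 × 1.6 = 2.563 m³/s
w_5 = (17.1 − 10.1)/2 = 3.5 m; q_5 = 0.85 × 1.54 × 3.5 = 4.582 m³/s
w_6 = (21.3 − 11.5)/2 = 4.9 m; q_6 = 0.79 × 1.35 × 4.9 = 5.226 m³/s
w_7 = (22.8 − 17.1)/2 = 2.85 m; q_7 = 0.87 × 0.91 × 2.85 = 2.256 m³/s
w_8 = (22.8 − 21.3)/2 = 0.75 m; q_8 = 0.44 × 0.47 × 0.75 = 0.1551 m³/s
Q = Σ qᵢ = 21.32 m³/s

21.3 m³/s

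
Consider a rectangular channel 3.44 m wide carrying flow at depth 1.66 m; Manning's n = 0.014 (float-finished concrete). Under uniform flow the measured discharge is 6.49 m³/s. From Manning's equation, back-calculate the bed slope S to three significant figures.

A = b·y = 3.44 × 1.66 = 5.710 m²
P = b + 2y = 3.44 + 2×1.66 = 6.760 m
R = A/P = 5.710/6.760 = 0.8447 m
S = (Q·n / (1·A·R^(2/3)))² = (6.49×0.014 / (1×5.710×0.8936))² = 0.0003170

0.000317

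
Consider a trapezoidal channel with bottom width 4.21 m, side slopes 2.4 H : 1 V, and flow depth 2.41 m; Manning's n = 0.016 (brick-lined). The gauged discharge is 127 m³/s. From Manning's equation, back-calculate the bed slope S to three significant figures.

0.00438

A = (b + z·y)·y = (4.21 + 2.4×2.41)×2.41 = 24.09 m²
P = b + 2y√(1+z²) = 4.21 + 2×2.41×√(1+2.4²) = 16.74 m
R = A/P = 24.09/16.74 = 1.439 m
S = (Q·n / (1·A·R^(2/3)))² = (127×0.016 / (1×24.09×1.274))² = 0.004383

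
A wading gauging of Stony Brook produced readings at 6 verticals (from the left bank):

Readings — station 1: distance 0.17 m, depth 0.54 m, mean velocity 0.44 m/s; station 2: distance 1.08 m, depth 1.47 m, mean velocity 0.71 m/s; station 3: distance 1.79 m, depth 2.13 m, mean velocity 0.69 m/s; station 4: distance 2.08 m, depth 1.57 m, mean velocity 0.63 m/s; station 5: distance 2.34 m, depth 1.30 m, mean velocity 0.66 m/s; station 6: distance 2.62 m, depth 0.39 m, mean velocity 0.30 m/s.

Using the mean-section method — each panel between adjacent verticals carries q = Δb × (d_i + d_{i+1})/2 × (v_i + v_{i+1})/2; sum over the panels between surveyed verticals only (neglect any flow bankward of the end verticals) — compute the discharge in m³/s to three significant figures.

Panel 1-2: Δb = 0.91 m, d̄ = (0.54+1.47)/2 = 1.005, v̄ = (0.44+0.71)/2 = 0.575 → q = 0.91×1.005×0.575 = 0.5259 m³/s
Panel 2-3: Δb = 0.71 m, d̄ = (1.47+2.13)/2 = 1.8, v̄ = (0.71+0.69)/2 = 0.7 → q = 0.71×1.8×0.7 = 0.8946 m³/s
Panel 3-4: Δb = 0.29 m, d̄ = (2.13+1.57)/2 = 1.85, v̄ = (0.69+0.63)/2 = 0.66 → q = 0.29×1.85×0.66 = 0.3541 m³/s
Panel 4-5: Δb = 0.26 m, d̄ = (1.57+1.30)/2 = 1.435, v̄ = (0.63+0.66)/2 = 0.645 → q = 0.26×1.435×0.645 = 0.2406 m³/s
Panel 5-6: Δb = 0.28 m, d̄ = (1.30+0.39)/2 = 0.845, v̄ = (0.66+0.30)/2 = 0.48 → q = 0.28×0.845×0.48 = 0.1136 m³/s
Q = Σ q = 2.129 m³/s

2.13 m³/s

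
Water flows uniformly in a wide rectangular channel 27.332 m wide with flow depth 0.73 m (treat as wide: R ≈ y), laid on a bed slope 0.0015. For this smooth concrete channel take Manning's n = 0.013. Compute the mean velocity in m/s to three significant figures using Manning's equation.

A = b·y = 27.332 × 0.73 = 19.95 m²
Wide channel: R ≈ y = 0.73 m
Q = (1/n)·A·R^(2/3)·S^(1/2) = (1/0.013) × 19.95 × 0.7300^(2/3) × 0.0015^(1/2) = 48.19 m³/s
V = Q/A = 48.19/19.95 = 2.415 m/s

2.42 m/s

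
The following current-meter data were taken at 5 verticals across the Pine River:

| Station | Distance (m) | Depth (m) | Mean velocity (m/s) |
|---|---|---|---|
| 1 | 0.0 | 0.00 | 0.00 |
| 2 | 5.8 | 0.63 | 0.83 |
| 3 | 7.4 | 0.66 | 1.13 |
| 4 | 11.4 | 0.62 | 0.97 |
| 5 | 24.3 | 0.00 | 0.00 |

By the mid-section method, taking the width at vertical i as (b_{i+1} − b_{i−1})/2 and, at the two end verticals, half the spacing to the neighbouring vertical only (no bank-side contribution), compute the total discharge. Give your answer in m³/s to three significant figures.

9.10 m³/s

w_2 = (7.4 − 0.0)/2 = 3.7 m; q_2 = 0.83 × 0.63 × 3.7 = 1.935 m³/s
w_3 = (11.4 − 5.8)/2 = 2.8 m; q_3 = 1.13 × 0.66 × 2.8 = 2.088 m³/s
w_4 = (24.3 − 7.4)/2 = 8.45 m; q_4 = 0.97 × 0.62 × 8.45 = 5.082 m³/s
Stations 1, 5 contribute zero (depth or velocity is 0).
Q = Σ qᵢ = 9.105 m³/s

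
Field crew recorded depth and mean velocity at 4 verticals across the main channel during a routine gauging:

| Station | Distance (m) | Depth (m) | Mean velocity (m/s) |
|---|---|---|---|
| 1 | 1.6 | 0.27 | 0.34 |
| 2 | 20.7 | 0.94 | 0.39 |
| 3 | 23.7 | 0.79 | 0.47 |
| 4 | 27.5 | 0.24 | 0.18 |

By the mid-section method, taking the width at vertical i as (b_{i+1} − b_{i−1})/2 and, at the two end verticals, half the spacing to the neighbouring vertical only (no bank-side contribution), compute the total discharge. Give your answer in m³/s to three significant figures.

6.27 m³/s

w_1 = (20.7 − 1.6)/2 = 9.55 m; q_1 = 0.34 × 0.27 × 9.55 = 0.8767 m³/s
w_2 = (23.7 − 1.6)/2 = 11.05 m; q_2 = 0.39 × 0.94 × 11.05 = 4.051 m³/s
w_3 = (27.5 − 20.7)/2 = 3.4 m; q_3 = 0.47 × 0.79 × 3.4 = 1.262 m³/s
w_4 = (27.5 − 23.7)/2 = 1.9 m; q_4 = 0.18 × 0.24 × 1.9 = 0.08208 m³/s
Q = Σ qᵢ = 6.272 m³/s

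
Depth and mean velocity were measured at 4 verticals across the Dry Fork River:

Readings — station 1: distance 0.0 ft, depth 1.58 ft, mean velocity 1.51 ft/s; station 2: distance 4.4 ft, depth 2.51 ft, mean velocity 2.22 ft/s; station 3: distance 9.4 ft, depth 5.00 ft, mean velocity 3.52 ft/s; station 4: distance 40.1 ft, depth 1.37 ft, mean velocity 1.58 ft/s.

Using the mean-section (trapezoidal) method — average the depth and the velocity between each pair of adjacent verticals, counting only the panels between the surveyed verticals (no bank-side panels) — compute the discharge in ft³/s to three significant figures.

Panel 1-2: Δb = 4.4 ft, d̄ = (1.58+2.51)/2 = 2.045, v̄ = (1.51+2.22)/2 = 1.865 → q = 4.4×2.045×1.865 = 16.78 ft³/s
Panel 2-3: Δb = 5 ft, d̄ = (2.51+5.00)/2 = 3.755, v̄ = (2.22+3.52)/2 = 2.87 → q = 5×3.755×2.87 = 53.88 ft³/s
Panel 3-4: Δb = 30.7 ft, d̄ = (5.00+1.37)/2 = 3.185, v̄ = (3.52+1.58)/2 = 2.55 → q = 30.7×3.185×2.55 = 249.3 ft³/s
Q = Σ q = 320.0 ft³/s

320 ft³/s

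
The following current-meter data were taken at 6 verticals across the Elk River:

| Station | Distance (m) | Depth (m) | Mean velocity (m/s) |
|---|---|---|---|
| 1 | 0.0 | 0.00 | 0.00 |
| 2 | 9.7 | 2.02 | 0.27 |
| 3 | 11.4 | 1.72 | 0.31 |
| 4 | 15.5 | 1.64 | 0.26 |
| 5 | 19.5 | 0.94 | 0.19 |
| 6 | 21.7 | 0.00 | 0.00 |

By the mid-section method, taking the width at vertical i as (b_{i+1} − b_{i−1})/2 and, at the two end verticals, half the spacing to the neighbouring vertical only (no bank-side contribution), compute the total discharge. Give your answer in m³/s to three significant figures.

w_2 = (11.4 − 0.0)/2 = 5.7 m; q_2 = 0.27 × 2.02 × 5.7 = 3.109 m³/s
w_3 = (15.5 − 9.7)/2 = 2.9 m; q_3 = 0.31 × 1.72 × 2.9 = 1.546 m³/s
w_4 = (19.5 − 11.4)/2 = 4.05 m; q_4 = 0.26 × 1.64 × 4.05 = 1.727 m³/s
w_5 = (21.7 − 15.5)/2 = 3.1 m; q_5 = 0.19 × 0.94 × 3.1 = 0.5537 m³/s
Stations 1, 6 contribute zero (depth or velocity is 0).
Q = Σ qᵢ = 6.936 m³/s

6.94 m³/s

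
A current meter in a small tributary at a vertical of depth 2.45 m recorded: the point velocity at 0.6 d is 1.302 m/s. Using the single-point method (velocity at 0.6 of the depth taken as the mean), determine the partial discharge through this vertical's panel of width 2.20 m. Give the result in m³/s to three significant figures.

7.02 m³/s

v̄ = v₀.₆ = 1.302 m/s
q = v̄ × d × w = 1.302 × 2.45 × 2.20 = 7.018 m³/s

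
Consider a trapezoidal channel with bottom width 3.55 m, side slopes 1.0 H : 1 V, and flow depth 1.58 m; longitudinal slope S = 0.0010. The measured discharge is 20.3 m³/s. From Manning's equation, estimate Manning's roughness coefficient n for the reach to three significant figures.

A = (b + z·y)·y = (3.55 + 1.0×1.58)×1.58 = 8.105 m²
P = b + 2y√(1+z²) = 3.55 + 2×1.58×√(1+1.0²) = 8.019 m
R = A/P = 8.105/8.019 = 1.011 m
n = (1/Q)·A·R^(2/3)·S^(1/2) = (1/20.3) × 8.105 × 1.007 × 0.03162 = 0.01272

0.0127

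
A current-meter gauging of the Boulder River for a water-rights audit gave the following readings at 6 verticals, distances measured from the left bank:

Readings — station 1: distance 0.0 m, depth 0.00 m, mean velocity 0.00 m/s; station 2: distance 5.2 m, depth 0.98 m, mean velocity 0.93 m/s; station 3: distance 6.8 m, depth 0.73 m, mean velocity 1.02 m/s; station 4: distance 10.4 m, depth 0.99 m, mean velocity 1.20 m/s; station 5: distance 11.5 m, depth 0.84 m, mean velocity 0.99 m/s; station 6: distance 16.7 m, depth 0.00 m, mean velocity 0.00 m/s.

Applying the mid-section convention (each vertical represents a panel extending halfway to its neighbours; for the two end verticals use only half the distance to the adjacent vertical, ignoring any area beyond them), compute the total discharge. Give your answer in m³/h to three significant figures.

w_2 = (6.8 − 0.0)/2 = 3.4 m; q_2 = 0.93 × 0.98 × 3.4 = 3.099 m³/s
w_3 = (10.4 − 5.2)/2 = 2.6 m; q_3 = 1.02 × 0.73 × 2.6 = 1.936 m³/s
w_4 = (11.5 − 6.8)/2 = 2.35 m; q_4 = 1.20 × 0.99 × 2.35 = 2.792 m³/s
w_5 = (16.7 − 10.4)/2 = 3.15 m; q_5 = 0.99 × 0.84 × 3.15 = 2.620 m³/s
Stations 1, 6 contribute zero (depth or velocity is 0).
Q = Σ qᵢ = 10.45 m³/s
= 10.45 × 3600 = 37610 m³/h

37600 m³/h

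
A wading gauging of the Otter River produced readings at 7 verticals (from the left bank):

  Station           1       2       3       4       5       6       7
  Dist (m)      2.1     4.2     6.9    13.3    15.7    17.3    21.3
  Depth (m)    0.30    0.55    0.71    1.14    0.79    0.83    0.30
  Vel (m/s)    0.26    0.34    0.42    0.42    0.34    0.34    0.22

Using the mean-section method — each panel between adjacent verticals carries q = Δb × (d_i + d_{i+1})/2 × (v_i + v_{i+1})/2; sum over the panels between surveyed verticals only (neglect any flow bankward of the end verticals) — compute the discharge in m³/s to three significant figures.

Panel 1-2: Δb = 2.1 m, d̄ = (0.30+0.55)/2 = 0.425, v̄ = (0.26+0.34)/2 = 0.3 → q = 2.1×0.425×0.3 = 0.2678 m³/s
Panel 2-3: Δb = 2.7 m, d̄ = (0.55+0.71)/2 = 0.63, v̄ = (0.34+0.42)/2 = 0.38 → q = 2.7×0.63×0.38 = 0.6464 m³/s
Panel 3-4: Δb = 6.4 m, d̄ = (0.71+1.14)/2 = 0.925, v̄ = (0.42+0.42)/2 = 0.42 → q = 6.4×0.925×0.42 = 2.486 m³/s
Panel 4-5: Δb = 2.4 m, d̄ = (1.14+0.79)/2 = 0.965, v̄ = (0.42+0.34)/2 = 0.38 → q = 2.4×0.965×0.38 = 0.8801 m³/s
Panel 5-6: Δb = 1.6 m, d̄ = (0.79+0.83)/2 = 0.81, v̄ = (0.34+0.34)/2 = 0.34 → q = 1.6×0.81×0.34 = 0.4406 m³/s
Panel 6-7: Δb = 4 m, d̄ = (0.83+0.30)/2 = 0.565, v̄ = (0.34+0.22)/2 = 0.28 → q = 4×0.565×0.28 = 0.6328 m³/s
Q = Σ q = 5.354 m³/s

5.35 m³/s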